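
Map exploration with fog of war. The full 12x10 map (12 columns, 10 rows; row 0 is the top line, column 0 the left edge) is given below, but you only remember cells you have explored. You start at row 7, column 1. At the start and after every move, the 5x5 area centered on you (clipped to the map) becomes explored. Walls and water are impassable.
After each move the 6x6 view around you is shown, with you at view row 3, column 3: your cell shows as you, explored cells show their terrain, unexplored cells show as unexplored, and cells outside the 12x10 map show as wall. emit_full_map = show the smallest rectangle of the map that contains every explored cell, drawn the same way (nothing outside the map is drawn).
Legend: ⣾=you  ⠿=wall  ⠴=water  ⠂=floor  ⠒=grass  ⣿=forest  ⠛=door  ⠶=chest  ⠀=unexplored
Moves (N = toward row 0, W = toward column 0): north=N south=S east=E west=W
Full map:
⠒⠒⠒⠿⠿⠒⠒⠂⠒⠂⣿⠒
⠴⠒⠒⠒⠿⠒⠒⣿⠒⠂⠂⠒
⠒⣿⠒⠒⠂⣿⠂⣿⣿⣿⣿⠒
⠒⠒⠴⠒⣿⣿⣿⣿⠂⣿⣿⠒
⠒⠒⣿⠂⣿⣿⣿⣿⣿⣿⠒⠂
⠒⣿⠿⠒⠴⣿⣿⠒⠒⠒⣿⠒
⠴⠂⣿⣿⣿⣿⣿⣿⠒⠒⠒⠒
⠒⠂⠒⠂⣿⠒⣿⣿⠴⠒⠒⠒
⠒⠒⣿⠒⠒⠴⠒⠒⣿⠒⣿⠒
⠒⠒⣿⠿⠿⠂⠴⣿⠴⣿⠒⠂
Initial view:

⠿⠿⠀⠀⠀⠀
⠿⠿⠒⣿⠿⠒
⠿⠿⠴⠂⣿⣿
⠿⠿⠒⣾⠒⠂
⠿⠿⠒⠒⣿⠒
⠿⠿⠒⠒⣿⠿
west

⠿⠿⠿⠀⠀⠀
⠿⠿⠿⠒⣿⠿
⠿⠿⠿⠴⠂⣿
⠿⠿⠿⣾⠂⠒
⠿⠿⠿⠒⠒⣿
⠿⠿⠿⠒⠒⣿

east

⠿⠿⠀⠀⠀⠀
⠿⠿⠒⣿⠿⠒
⠿⠿⠴⠂⣿⣿
⠿⠿⠒⣾⠒⠂
⠿⠿⠒⠒⣿⠒
⠿⠿⠒⠒⣿⠿

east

⠿⠀⠀⠀⠀⠀
⠿⠒⣿⠿⠒⠴
⠿⠴⠂⣿⣿⣿
⠿⠒⠂⣾⠂⣿
⠿⠒⠒⣿⠒⠒
⠿⠒⠒⣿⠿⠿

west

⠿⠿⠀⠀⠀⠀
⠿⠿⠒⣿⠿⠒
⠿⠿⠴⠂⣿⣿
⠿⠿⠒⣾⠒⠂
⠿⠿⠒⠒⣿⠒
⠿⠿⠒⠒⣿⠿

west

⠿⠿⠿⠀⠀⠀
⠿⠿⠿⠒⣿⠿
⠿⠿⠿⠴⠂⣿
⠿⠿⠿⣾⠂⠒
⠿⠿⠿⠒⠒⣿
⠿⠿⠿⠒⠒⣿

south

⠿⠿⠿⠒⣿⠿
⠿⠿⠿⠴⠂⣿
⠿⠿⠿⠒⠂⠒
⠿⠿⠿⣾⠒⣿
⠿⠿⠿⠒⠒⣿
⠿⠿⠿⠿⠿⠿

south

⠿⠿⠿⠴⠂⣿
⠿⠿⠿⠒⠂⠒
⠿⠿⠿⠒⠒⣿
⠿⠿⠿⣾⠒⣿
⠿⠿⠿⠿⠿⠿
⠿⠿⠿⠿⠿⠿

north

⠿⠿⠿⠒⣿⠿
⠿⠿⠿⠴⠂⣿
⠿⠿⠿⠒⠂⠒
⠿⠿⠿⣾⠒⣿
⠿⠿⠿⠒⠒⣿
⠿⠿⠿⠿⠿⠿

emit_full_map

⠒⣿⠿⠒⠴
⠴⠂⣿⣿⣿
⠒⠂⠒⠂⣿
⣾⠒⣿⠒⠒
⠒⠒⣿⠿⠿

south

⠿⠿⠿⠴⠂⣿
⠿⠿⠿⠒⠂⠒
⠿⠿⠿⠒⠒⣿
⠿⠿⠿⣾⠒⣿
⠿⠿⠿⠿⠿⠿
⠿⠿⠿⠿⠿⠿

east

⠿⠿⠴⠂⣿⣿
⠿⠿⠒⠂⠒⠂
⠿⠿⠒⠒⣿⠒
⠿⠿⠒⣾⣿⠿
⠿⠿⠿⠿⠿⠿
⠿⠿⠿⠿⠿⠿

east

⠿⠴⠂⣿⣿⣿
⠿⠒⠂⠒⠂⣿
⠿⠒⠒⣿⠒⠒
⠿⠒⠒⣾⠿⠿
⠿⠿⠿⠿⠿⠿
⠿⠿⠿⠿⠿⠿

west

⠿⠿⠴⠂⣿⣿
⠿⠿⠒⠂⠒⠂
⠿⠿⠒⠒⣿⠒
⠿⠿⠒⣾⣿⠿
⠿⠿⠿⠿⠿⠿
⠿⠿⠿⠿⠿⠿

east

⠿⠴⠂⣿⣿⣿
⠿⠒⠂⠒⠂⣿
⠿⠒⠒⣿⠒⠒
⠿⠒⠒⣾⠿⠿
⠿⠿⠿⠿⠿⠿
⠿⠿⠿⠿⠿⠿

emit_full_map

⠒⣿⠿⠒⠴
⠴⠂⣿⣿⣿
⠒⠂⠒⠂⣿
⠒⠒⣿⠒⠒
⠒⠒⣾⠿⠿


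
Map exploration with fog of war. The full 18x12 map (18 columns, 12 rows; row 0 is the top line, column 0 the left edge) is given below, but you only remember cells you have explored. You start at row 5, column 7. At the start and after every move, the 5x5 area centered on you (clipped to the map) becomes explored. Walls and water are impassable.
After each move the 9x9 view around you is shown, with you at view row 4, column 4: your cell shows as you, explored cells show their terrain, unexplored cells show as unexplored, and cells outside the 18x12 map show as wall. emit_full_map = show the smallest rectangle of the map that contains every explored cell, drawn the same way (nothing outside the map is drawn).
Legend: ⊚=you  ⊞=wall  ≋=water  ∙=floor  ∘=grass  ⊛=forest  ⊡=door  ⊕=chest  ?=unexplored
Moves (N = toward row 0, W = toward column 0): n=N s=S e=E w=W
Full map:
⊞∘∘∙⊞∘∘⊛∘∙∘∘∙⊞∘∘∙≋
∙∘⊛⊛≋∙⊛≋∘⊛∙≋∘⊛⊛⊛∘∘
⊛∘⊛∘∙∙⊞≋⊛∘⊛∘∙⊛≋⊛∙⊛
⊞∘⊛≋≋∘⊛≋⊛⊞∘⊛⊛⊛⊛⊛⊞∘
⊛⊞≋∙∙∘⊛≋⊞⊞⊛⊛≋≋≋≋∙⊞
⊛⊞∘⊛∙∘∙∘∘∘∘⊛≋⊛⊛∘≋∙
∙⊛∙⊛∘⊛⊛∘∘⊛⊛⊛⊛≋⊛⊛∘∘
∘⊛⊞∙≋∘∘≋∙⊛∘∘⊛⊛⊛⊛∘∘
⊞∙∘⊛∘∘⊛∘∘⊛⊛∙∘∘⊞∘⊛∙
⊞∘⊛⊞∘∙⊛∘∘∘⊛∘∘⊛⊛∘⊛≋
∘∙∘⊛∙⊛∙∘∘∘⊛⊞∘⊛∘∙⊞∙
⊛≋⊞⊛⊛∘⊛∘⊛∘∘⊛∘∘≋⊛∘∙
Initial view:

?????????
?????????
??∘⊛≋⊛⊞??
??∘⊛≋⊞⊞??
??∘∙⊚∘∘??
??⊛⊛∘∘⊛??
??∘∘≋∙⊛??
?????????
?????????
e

?????????
?????????
?∘⊛≋⊛⊞∘??
?∘⊛≋⊞⊞⊛??
?∘∙∘⊚∘∘??
?⊛⊛∘∘⊛⊛??
?∘∘≋∙⊛∘??
?????????
?????????

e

?????????
?????????
∘⊛≋⊛⊞∘⊛??
∘⊛≋⊞⊞⊛⊛??
∘∙∘∘⊚∘⊛??
⊛⊛∘∘⊛⊛⊛??
∘∘≋∙⊛∘∘??
?????????
?????????

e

?????????
?????????
⊛≋⊛⊞∘⊛⊛??
⊛≋⊞⊞⊛⊛≋??
∙∘∘∘⊚⊛≋??
⊛∘∘⊛⊛⊛⊛??
∘≋∙⊛∘∘⊛??
?????????
?????????

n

?????????
?????????
??⊛∘⊛∘∙??
⊛≋⊛⊞∘⊛⊛??
⊛≋⊞⊞⊚⊛≋??
∙∘∘∘∘⊛≋??
⊛∘∘⊛⊛⊛⊛??
∘≋∙⊛∘∘⊛??
?????????

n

⊞⊞⊞⊞⊞⊞⊞⊞⊞
?????????
??∘⊛∙≋∘??
??⊛∘⊛∘∙??
⊛≋⊛⊞⊚⊛⊛??
⊛≋⊞⊞⊛⊛≋??
∙∘∘∘∘⊛≋??
⊛∘∘⊛⊛⊛⊛??
∘≋∙⊛∘∘⊛??

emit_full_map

???∘⊛∙≋∘
???⊛∘⊛∘∙
∘⊛≋⊛⊞⊚⊛⊛
∘⊛≋⊞⊞⊛⊛≋
∘∙∘∘∘∘⊛≋
⊛⊛∘∘⊛⊛⊛⊛
∘∘≋∙⊛∘∘⊛

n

⊞⊞⊞⊞⊞⊞⊞⊞⊞
⊞⊞⊞⊞⊞⊞⊞⊞⊞
??∘∙∘∘∙??
??∘⊛∙≋∘??
??⊛∘⊚∘∙??
⊛≋⊛⊞∘⊛⊛??
⊛≋⊞⊞⊛⊛≋??
∙∘∘∘∘⊛≋??
⊛∘∘⊛⊛⊛⊛??

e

⊞⊞⊞⊞⊞⊞⊞⊞⊞
⊞⊞⊞⊞⊞⊞⊞⊞⊞
?∘∙∘∘∙⊞??
?∘⊛∙≋∘⊛??
?⊛∘⊛⊚∙⊛??
≋⊛⊞∘⊛⊛⊛??
≋⊞⊞⊛⊛≋≋??
∘∘∘∘⊛≋???
∘∘⊛⊛⊛⊛???

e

⊞⊞⊞⊞⊞⊞⊞⊞⊞
⊞⊞⊞⊞⊞⊞⊞⊞⊞
∘∙∘∘∙⊞∘??
∘⊛∙≋∘⊛⊛??
⊛∘⊛∘⊚⊛≋??
⊛⊞∘⊛⊛⊛⊛??
⊞⊞⊛⊛≋≋≋??
∘∘∘⊛≋????
∘⊛⊛⊛⊛????

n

⊞⊞⊞⊞⊞⊞⊞⊞⊞
⊞⊞⊞⊞⊞⊞⊞⊞⊞
⊞⊞⊞⊞⊞⊞⊞⊞⊞
∘∙∘∘∙⊞∘??
∘⊛∙≋⊚⊛⊛??
⊛∘⊛∘∙⊛≋??
⊛⊞∘⊛⊛⊛⊛??
⊞⊞⊛⊛≋≋≋??
∘∘∘⊛≋????

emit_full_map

???∘∙∘∘∙⊞∘
???∘⊛∙≋⊚⊛⊛
???⊛∘⊛∘∙⊛≋
∘⊛≋⊛⊞∘⊛⊛⊛⊛
∘⊛≋⊞⊞⊛⊛≋≋≋
∘∙∘∘∘∘⊛≋??
⊛⊛∘∘⊛⊛⊛⊛??
∘∘≋∙⊛∘∘⊛??

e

⊞⊞⊞⊞⊞⊞⊞⊞⊞
⊞⊞⊞⊞⊞⊞⊞⊞⊞
⊞⊞⊞⊞⊞⊞⊞⊞⊞
∙∘∘∙⊞∘∘??
⊛∙≋∘⊚⊛⊛??
∘⊛∘∙⊛≋⊛??
⊞∘⊛⊛⊛⊛⊛??
⊞⊛⊛≋≋≋???
∘∘⊛≋?????

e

⊞⊞⊞⊞⊞⊞⊞⊞⊞
⊞⊞⊞⊞⊞⊞⊞⊞⊞
⊞⊞⊞⊞⊞⊞⊞⊞⊞
∘∘∙⊞∘∘∙?⊞
∙≋∘⊛⊚⊛∘?⊞
⊛∘∙⊛≋⊛∙?⊞
∘⊛⊛⊛⊛⊛⊞?⊞
⊛⊛≋≋≋???⊞
∘⊛≋?????⊞

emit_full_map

???∘∙∘∘∙⊞∘∘∙
???∘⊛∙≋∘⊛⊚⊛∘
???⊛∘⊛∘∙⊛≋⊛∙
∘⊛≋⊛⊞∘⊛⊛⊛⊛⊛⊞
∘⊛≋⊞⊞⊛⊛≋≋≋??
∘∙∘∘∘∘⊛≋????
⊛⊛∘∘⊛⊛⊛⊛????
∘∘≋∙⊛∘∘⊛????


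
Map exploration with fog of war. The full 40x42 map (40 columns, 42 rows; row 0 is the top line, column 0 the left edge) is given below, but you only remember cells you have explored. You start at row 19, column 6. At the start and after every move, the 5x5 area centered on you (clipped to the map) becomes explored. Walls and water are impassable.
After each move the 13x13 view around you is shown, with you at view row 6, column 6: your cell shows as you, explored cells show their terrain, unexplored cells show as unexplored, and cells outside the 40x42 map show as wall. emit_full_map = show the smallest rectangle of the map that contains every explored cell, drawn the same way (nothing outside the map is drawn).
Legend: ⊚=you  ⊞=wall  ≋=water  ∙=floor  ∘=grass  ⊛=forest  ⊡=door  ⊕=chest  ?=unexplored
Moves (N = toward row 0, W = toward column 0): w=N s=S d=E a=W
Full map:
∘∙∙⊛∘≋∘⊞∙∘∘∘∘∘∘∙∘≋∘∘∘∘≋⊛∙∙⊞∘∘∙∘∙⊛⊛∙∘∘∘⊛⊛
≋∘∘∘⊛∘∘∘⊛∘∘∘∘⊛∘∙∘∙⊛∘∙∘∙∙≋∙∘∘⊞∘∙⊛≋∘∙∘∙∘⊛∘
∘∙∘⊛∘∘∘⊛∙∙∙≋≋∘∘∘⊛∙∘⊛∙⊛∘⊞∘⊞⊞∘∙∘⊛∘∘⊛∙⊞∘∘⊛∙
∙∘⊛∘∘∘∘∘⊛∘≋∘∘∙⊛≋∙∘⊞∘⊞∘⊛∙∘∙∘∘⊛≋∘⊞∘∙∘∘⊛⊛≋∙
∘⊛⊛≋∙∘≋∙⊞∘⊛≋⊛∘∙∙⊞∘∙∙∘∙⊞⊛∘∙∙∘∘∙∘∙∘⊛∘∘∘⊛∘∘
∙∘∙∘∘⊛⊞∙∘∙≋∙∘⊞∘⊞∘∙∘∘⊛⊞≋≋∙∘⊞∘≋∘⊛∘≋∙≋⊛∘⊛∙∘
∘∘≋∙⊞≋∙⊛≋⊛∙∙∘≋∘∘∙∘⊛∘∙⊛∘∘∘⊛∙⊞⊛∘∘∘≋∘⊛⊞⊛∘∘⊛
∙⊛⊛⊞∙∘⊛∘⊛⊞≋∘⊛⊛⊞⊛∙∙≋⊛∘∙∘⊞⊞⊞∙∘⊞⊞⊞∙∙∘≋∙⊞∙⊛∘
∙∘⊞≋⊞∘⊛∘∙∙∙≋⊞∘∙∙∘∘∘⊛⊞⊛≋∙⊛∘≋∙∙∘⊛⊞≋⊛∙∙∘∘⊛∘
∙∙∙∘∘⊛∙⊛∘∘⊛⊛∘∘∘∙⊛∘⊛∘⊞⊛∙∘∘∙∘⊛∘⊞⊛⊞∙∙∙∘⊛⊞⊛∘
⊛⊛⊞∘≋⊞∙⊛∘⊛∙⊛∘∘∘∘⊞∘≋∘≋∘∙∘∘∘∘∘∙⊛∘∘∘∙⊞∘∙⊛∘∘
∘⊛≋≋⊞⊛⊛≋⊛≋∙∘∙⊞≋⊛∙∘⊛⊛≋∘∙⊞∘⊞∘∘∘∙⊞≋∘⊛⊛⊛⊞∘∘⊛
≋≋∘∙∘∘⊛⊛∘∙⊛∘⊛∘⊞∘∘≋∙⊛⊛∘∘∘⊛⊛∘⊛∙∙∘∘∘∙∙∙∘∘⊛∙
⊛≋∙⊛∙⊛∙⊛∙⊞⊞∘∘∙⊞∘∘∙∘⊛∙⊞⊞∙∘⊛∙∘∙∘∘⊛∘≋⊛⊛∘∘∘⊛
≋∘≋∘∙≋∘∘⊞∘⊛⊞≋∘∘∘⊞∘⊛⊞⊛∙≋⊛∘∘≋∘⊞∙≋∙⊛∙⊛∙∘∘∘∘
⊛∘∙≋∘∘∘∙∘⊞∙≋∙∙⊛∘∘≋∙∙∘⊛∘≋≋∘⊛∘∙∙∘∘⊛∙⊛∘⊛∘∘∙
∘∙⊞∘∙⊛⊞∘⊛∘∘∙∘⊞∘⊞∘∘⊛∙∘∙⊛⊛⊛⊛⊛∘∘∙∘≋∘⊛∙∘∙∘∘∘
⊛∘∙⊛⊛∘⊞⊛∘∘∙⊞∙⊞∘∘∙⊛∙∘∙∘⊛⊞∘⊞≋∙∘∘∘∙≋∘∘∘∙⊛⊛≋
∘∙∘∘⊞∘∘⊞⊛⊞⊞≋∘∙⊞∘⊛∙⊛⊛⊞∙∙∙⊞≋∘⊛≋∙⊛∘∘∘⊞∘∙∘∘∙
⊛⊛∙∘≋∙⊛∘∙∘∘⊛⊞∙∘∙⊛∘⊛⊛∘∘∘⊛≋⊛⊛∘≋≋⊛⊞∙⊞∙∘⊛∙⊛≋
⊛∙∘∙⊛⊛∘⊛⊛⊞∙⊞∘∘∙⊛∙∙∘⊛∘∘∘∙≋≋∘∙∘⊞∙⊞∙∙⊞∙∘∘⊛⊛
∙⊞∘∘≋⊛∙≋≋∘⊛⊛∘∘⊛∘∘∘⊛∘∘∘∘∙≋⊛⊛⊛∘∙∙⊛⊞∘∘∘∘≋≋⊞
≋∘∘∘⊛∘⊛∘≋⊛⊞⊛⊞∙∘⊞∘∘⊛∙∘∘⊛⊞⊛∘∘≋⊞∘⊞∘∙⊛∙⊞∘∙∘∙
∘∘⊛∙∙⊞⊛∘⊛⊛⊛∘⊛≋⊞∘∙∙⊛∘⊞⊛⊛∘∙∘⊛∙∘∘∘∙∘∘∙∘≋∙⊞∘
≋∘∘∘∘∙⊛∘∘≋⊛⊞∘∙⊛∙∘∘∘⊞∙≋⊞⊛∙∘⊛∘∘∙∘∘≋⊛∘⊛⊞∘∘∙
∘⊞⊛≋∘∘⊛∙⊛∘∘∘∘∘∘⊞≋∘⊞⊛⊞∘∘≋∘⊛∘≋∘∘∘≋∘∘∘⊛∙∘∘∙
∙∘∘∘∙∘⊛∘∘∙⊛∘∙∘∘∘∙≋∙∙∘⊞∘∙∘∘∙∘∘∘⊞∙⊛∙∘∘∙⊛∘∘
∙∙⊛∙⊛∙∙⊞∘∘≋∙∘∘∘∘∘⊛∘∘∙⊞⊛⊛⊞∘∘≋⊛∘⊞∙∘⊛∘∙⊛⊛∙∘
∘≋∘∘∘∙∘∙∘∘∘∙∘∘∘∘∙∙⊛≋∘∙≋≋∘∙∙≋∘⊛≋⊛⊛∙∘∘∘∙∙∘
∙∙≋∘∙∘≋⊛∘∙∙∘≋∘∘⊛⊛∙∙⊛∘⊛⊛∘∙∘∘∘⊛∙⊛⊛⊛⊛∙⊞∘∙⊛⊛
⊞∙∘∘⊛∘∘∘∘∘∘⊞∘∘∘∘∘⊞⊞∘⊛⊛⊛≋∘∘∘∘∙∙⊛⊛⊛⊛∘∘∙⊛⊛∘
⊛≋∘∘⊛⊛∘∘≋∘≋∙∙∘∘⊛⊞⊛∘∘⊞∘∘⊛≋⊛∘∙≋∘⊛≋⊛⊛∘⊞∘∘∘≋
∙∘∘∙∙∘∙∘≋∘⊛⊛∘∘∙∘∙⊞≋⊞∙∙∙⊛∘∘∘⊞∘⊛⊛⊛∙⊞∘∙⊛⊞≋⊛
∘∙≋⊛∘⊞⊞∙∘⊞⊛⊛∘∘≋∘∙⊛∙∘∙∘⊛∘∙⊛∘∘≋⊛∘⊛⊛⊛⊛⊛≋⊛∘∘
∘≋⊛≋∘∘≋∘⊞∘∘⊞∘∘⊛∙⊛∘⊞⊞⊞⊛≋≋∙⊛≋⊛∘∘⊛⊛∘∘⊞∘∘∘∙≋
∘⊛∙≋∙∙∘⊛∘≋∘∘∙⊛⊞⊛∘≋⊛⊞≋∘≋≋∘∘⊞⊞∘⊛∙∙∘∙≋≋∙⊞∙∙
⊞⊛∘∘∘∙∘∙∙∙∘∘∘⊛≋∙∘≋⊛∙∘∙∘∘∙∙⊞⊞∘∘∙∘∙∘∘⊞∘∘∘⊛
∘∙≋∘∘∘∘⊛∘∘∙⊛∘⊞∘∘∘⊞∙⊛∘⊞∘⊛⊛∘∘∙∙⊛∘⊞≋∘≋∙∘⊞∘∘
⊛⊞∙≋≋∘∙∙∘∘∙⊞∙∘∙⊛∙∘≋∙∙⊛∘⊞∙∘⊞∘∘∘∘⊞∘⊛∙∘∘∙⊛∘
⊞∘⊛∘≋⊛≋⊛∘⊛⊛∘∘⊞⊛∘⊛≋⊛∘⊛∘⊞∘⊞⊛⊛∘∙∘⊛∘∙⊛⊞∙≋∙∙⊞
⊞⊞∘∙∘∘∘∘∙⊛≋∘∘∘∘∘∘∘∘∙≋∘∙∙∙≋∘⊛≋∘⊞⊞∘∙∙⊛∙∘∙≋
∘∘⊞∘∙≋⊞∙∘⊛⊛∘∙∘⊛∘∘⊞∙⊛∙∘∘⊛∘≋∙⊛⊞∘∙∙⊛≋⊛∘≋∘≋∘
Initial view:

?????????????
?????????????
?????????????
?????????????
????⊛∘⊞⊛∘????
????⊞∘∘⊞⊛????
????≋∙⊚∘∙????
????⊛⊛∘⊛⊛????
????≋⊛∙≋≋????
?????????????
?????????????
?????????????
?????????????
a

⊞????????????
⊞????????????
⊞????????????
⊞????????????
⊞???⊛⊛∘⊞⊛∘???
⊞???∘⊞∘∘⊞⊛???
⊞???∘≋⊚⊛∘∙???
⊞???∙⊛⊛∘⊛⊛???
⊞???∘≋⊛∙≋≋???
⊞????????????
⊞????????????
⊞????????????
⊞????????????

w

⊞????????????
⊞????????????
⊞????????????
⊞????????????
⊞???∘∙⊛⊞∘????
⊞???⊛⊛∘⊞⊛∘???
⊞???∘⊞⊚∘⊞⊛???
⊞???∘≋∙⊛∘∙???
⊞???∙⊛⊛∘⊛⊛???
⊞???∘≋⊛∙≋≋???
⊞????????????
⊞????????????
⊞????????????

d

?????????????
?????????????
?????????????
?????????????
???∘∙⊛⊞∘⊛????
???⊛⊛∘⊞⊛∘????
???∘⊞∘⊚⊞⊛????
???∘≋∙⊛∘∙????
???∙⊛⊛∘⊛⊛????
???∘≋⊛∙≋≋????
?????????????
?????????????
?????????????

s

?????????????
?????????????
?????????????
???∘∙⊛⊞∘⊛????
???⊛⊛∘⊞⊛∘????
???∘⊞∘∘⊞⊛????
???∘≋∙⊚∘∙????
???∙⊛⊛∘⊛⊛????
???∘≋⊛∙≋≋????
?????????????
?????????????
?????????????
?????????????

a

⊞????????????
⊞????????????
⊞????????????
⊞???∘∙⊛⊞∘⊛???
⊞???⊛⊛∘⊞⊛∘???
⊞???∘⊞∘∘⊞⊛???
⊞???∘≋⊚⊛∘∙???
⊞???∙⊛⊛∘⊛⊛???
⊞???∘≋⊛∙≋≋???
⊞????????????
⊞????????????
⊞????????????
⊞????????????

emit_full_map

∘∙⊛⊞∘⊛
⊛⊛∘⊞⊛∘
∘⊞∘∘⊞⊛
∘≋⊚⊛∘∙
∙⊛⊛∘⊛⊛
∘≋⊛∙≋≋

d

?????????????
?????????????
?????????????
???∘∙⊛⊞∘⊛????
???⊛⊛∘⊞⊛∘????
???∘⊞∘∘⊞⊛????
???∘≋∙⊚∘∙????
???∙⊛⊛∘⊛⊛????
???∘≋⊛∙≋≋????
?????????????
?????????????
?????????????
?????????????

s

?????????????
?????????????
???∘∙⊛⊞∘⊛????
???⊛⊛∘⊞⊛∘????
???∘⊞∘∘⊞⊛????
???∘≋∙⊛∘∙????
???∙⊛⊛⊚⊛⊛????
???∘≋⊛∙≋≋????
????⊛∘⊛∘≋????
?????????????
?????????????
?????????????
?????????????

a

⊞????????????
⊞????????????
⊞???∘∙⊛⊞∘⊛???
⊞???⊛⊛∘⊞⊛∘???
⊞???∘⊞∘∘⊞⊛???
⊞???∘≋∙⊛∘∙???
⊞???∙⊛⊚∘⊛⊛???
⊞???∘≋⊛∙≋≋???
⊞???∘⊛∘⊛∘≋???
⊞????????????
⊞????????????
⊞????????????
⊞????????????

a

⊞⊞???????????
⊞⊞???????????
⊞⊞???∘∙⊛⊞∘⊛??
⊞⊞???⊛⊛∘⊞⊛∘??
⊞⊞??∘∘⊞∘∘⊞⊛??
⊞⊞??∙∘≋∙⊛∘∙??
⊞⊞??∘∙⊚⊛∘⊛⊛??
⊞⊞??∘∘≋⊛∙≋≋??
⊞⊞??∘∘⊛∘⊛∘≋??
⊞⊞???????????
⊞⊞???????????
⊞⊞???????????
⊞⊞???????????

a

⊞⊞⊞??????????
⊞⊞⊞??????????
⊞⊞⊞???∘∙⊛⊞∘⊛?
⊞⊞⊞???⊛⊛∘⊞⊛∘?
⊞⊞⊞?∙∘∘⊞∘∘⊞⊛?
⊞⊞⊞?⊛∙∘≋∙⊛∘∙?
⊞⊞⊞?∙∘⊚⊛⊛∘⊛⊛?
⊞⊞⊞?⊞∘∘≋⊛∙≋≋?
⊞⊞⊞?∘∘∘⊛∘⊛∘≋?
⊞⊞⊞??????????
⊞⊞⊞??????????
⊞⊞⊞??????????
⊞⊞⊞??????????

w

⊞⊞⊞??????????
⊞⊞⊞??????????
⊞⊞⊞??????????
⊞⊞⊞???∘∙⊛⊞∘⊛?
⊞⊞⊞?∘∙⊛⊛∘⊞⊛∘?
⊞⊞⊞?∙∘∘⊞∘∘⊞⊛?
⊞⊞⊞?⊛∙⊚≋∙⊛∘∙?
⊞⊞⊞?∙∘∙⊛⊛∘⊛⊛?
⊞⊞⊞?⊞∘∘≋⊛∙≋≋?
⊞⊞⊞?∘∘∘⊛∘⊛∘≋?
⊞⊞⊞??????????
⊞⊞⊞??????????
⊞⊞⊞??????????

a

⊞⊞⊞⊞?????????
⊞⊞⊞⊞?????????
⊞⊞⊞⊞?????????
⊞⊞⊞⊞???∘∙⊛⊞∘⊛
⊞⊞⊞⊞⊛∘∙⊛⊛∘⊞⊛∘
⊞⊞⊞⊞∘∙∘∘⊞∘∘⊞⊛
⊞⊞⊞⊞⊛⊛⊚∘≋∙⊛∘∙
⊞⊞⊞⊞⊛∙∘∙⊛⊛∘⊛⊛
⊞⊞⊞⊞∙⊞∘∘≋⊛∙≋≋
⊞⊞⊞⊞?∘∘∘⊛∘⊛∘≋
⊞⊞⊞⊞?????????
⊞⊞⊞⊞?????????
⊞⊞⊞⊞?????????

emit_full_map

???∘∙⊛⊞∘⊛
⊛∘∙⊛⊛∘⊞⊛∘
∘∙∘∘⊞∘∘⊞⊛
⊛⊛⊚∘≋∙⊛∘∙
⊛∙∘∙⊛⊛∘⊛⊛
∙⊞∘∘≋⊛∙≋≋
?∘∘∘⊛∘⊛∘≋

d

⊞⊞⊞??????????
⊞⊞⊞??????????
⊞⊞⊞??????????
⊞⊞⊞???∘∙⊛⊞∘⊛?
⊞⊞⊞⊛∘∙⊛⊛∘⊞⊛∘?
⊞⊞⊞∘∙∘∘⊞∘∘⊞⊛?
⊞⊞⊞⊛⊛∙⊚≋∙⊛∘∙?
⊞⊞⊞⊛∙∘∙⊛⊛∘⊛⊛?
⊞⊞⊞∙⊞∘∘≋⊛∙≋≋?
⊞⊞⊞?∘∘∘⊛∘⊛∘≋?
⊞⊞⊞??????????
⊞⊞⊞??????????
⊞⊞⊞??????????

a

⊞⊞⊞⊞?????????
⊞⊞⊞⊞?????????
⊞⊞⊞⊞?????????
⊞⊞⊞⊞???∘∙⊛⊞∘⊛
⊞⊞⊞⊞⊛∘∙⊛⊛∘⊞⊛∘
⊞⊞⊞⊞∘∙∘∘⊞∘∘⊞⊛
⊞⊞⊞⊞⊛⊛⊚∘≋∙⊛∘∙
⊞⊞⊞⊞⊛∙∘∙⊛⊛∘⊛⊛
⊞⊞⊞⊞∙⊞∘∘≋⊛∙≋≋
⊞⊞⊞⊞?∘∘∘⊛∘⊛∘≋
⊞⊞⊞⊞?????????
⊞⊞⊞⊞?????????
⊞⊞⊞⊞?????????

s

⊞⊞⊞⊞?????????
⊞⊞⊞⊞?????????
⊞⊞⊞⊞???∘∙⊛⊞∘⊛
⊞⊞⊞⊞⊛∘∙⊛⊛∘⊞⊛∘
⊞⊞⊞⊞∘∙∘∘⊞∘∘⊞⊛
⊞⊞⊞⊞⊛⊛∙∘≋∙⊛∘∙
⊞⊞⊞⊞⊛∙⊚∙⊛⊛∘⊛⊛
⊞⊞⊞⊞∙⊞∘∘≋⊛∙≋≋
⊞⊞⊞⊞≋∘∘∘⊛∘⊛∘≋
⊞⊞⊞⊞?????????
⊞⊞⊞⊞?????????
⊞⊞⊞⊞?????????
⊞⊞⊞⊞?????????

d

⊞⊞⊞??????????
⊞⊞⊞??????????
⊞⊞⊞???∘∙⊛⊞∘⊛?
⊞⊞⊞⊛∘∙⊛⊛∘⊞⊛∘?
⊞⊞⊞∘∙∘∘⊞∘∘⊞⊛?
⊞⊞⊞⊛⊛∙∘≋∙⊛∘∙?
⊞⊞⊞⊛∙∘⊚⊛⊛∘⊛⊛?
⊞⊞⊞∙⊞∘∘≋⊛∙≋≋?
⊞⊞⊞≋∘∘∘⊛∘⊛∘≋?
⊞⊞⊞??????????
⊞⊞⊞??????????
⊞⊞⊞??????????
⊞⊞⊞??????????

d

⊞⊞???????????
⊞⊞???????????
⊞⊞???∘∙⊛⊞∘⊛??
⊞⊞⊛∘∙⊛⊛∘⊞⊛∘??
⊞⊞∘∙∘∘⊞∘∘⊞⊛??
⊞⊞⊛⊛∙∘≋∙⊛∘∙??
⊞⊞⊛∙∘∙⊚⊛∘⊛⊛??
⊞⊞∙⊞∘∘≋⊛∙≋≋??
⊞⊞≋∘∘∘⊛∘⊛∘≋??
⊞⊞???????????
⊞⊞???????????
⊞⊞???????????
⊞⊞???????????

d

⊞????????????
⊞????????????
⊞???∘∙⊛⊞∘⊛???
⊞⊛∘∙⊛⊛∘⊞⊛∘???
⊞∘∙∘∘⊞∘∘⊞⊛???
⊞⊛⊛∙∘≋∙⊛∘∙???
⊞⊛∙∘∙⊛⊚∘⊛⊛???
⊞∙⊞∘∘≋⊛∙≋≋???
⊞≋∘∘∘⊛∘⊛∘≋???
⊞????????????
⊞????????????
⊞????????????
⊞????????????

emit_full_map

???∘∙⊛⊞∘⊛
⊛∘∙⊛⊛∘⊞⊛∘
∘∙∘∘⊞∘∘⊞⊛
⊛⊛∙∘≋∙⊛∘∙
⊛∙∘∙⊛⊚∘⊛⊛
∙⊞∘∘≋⊛∙≋≋
≋∘∘∘⊛∘⊛∘≋


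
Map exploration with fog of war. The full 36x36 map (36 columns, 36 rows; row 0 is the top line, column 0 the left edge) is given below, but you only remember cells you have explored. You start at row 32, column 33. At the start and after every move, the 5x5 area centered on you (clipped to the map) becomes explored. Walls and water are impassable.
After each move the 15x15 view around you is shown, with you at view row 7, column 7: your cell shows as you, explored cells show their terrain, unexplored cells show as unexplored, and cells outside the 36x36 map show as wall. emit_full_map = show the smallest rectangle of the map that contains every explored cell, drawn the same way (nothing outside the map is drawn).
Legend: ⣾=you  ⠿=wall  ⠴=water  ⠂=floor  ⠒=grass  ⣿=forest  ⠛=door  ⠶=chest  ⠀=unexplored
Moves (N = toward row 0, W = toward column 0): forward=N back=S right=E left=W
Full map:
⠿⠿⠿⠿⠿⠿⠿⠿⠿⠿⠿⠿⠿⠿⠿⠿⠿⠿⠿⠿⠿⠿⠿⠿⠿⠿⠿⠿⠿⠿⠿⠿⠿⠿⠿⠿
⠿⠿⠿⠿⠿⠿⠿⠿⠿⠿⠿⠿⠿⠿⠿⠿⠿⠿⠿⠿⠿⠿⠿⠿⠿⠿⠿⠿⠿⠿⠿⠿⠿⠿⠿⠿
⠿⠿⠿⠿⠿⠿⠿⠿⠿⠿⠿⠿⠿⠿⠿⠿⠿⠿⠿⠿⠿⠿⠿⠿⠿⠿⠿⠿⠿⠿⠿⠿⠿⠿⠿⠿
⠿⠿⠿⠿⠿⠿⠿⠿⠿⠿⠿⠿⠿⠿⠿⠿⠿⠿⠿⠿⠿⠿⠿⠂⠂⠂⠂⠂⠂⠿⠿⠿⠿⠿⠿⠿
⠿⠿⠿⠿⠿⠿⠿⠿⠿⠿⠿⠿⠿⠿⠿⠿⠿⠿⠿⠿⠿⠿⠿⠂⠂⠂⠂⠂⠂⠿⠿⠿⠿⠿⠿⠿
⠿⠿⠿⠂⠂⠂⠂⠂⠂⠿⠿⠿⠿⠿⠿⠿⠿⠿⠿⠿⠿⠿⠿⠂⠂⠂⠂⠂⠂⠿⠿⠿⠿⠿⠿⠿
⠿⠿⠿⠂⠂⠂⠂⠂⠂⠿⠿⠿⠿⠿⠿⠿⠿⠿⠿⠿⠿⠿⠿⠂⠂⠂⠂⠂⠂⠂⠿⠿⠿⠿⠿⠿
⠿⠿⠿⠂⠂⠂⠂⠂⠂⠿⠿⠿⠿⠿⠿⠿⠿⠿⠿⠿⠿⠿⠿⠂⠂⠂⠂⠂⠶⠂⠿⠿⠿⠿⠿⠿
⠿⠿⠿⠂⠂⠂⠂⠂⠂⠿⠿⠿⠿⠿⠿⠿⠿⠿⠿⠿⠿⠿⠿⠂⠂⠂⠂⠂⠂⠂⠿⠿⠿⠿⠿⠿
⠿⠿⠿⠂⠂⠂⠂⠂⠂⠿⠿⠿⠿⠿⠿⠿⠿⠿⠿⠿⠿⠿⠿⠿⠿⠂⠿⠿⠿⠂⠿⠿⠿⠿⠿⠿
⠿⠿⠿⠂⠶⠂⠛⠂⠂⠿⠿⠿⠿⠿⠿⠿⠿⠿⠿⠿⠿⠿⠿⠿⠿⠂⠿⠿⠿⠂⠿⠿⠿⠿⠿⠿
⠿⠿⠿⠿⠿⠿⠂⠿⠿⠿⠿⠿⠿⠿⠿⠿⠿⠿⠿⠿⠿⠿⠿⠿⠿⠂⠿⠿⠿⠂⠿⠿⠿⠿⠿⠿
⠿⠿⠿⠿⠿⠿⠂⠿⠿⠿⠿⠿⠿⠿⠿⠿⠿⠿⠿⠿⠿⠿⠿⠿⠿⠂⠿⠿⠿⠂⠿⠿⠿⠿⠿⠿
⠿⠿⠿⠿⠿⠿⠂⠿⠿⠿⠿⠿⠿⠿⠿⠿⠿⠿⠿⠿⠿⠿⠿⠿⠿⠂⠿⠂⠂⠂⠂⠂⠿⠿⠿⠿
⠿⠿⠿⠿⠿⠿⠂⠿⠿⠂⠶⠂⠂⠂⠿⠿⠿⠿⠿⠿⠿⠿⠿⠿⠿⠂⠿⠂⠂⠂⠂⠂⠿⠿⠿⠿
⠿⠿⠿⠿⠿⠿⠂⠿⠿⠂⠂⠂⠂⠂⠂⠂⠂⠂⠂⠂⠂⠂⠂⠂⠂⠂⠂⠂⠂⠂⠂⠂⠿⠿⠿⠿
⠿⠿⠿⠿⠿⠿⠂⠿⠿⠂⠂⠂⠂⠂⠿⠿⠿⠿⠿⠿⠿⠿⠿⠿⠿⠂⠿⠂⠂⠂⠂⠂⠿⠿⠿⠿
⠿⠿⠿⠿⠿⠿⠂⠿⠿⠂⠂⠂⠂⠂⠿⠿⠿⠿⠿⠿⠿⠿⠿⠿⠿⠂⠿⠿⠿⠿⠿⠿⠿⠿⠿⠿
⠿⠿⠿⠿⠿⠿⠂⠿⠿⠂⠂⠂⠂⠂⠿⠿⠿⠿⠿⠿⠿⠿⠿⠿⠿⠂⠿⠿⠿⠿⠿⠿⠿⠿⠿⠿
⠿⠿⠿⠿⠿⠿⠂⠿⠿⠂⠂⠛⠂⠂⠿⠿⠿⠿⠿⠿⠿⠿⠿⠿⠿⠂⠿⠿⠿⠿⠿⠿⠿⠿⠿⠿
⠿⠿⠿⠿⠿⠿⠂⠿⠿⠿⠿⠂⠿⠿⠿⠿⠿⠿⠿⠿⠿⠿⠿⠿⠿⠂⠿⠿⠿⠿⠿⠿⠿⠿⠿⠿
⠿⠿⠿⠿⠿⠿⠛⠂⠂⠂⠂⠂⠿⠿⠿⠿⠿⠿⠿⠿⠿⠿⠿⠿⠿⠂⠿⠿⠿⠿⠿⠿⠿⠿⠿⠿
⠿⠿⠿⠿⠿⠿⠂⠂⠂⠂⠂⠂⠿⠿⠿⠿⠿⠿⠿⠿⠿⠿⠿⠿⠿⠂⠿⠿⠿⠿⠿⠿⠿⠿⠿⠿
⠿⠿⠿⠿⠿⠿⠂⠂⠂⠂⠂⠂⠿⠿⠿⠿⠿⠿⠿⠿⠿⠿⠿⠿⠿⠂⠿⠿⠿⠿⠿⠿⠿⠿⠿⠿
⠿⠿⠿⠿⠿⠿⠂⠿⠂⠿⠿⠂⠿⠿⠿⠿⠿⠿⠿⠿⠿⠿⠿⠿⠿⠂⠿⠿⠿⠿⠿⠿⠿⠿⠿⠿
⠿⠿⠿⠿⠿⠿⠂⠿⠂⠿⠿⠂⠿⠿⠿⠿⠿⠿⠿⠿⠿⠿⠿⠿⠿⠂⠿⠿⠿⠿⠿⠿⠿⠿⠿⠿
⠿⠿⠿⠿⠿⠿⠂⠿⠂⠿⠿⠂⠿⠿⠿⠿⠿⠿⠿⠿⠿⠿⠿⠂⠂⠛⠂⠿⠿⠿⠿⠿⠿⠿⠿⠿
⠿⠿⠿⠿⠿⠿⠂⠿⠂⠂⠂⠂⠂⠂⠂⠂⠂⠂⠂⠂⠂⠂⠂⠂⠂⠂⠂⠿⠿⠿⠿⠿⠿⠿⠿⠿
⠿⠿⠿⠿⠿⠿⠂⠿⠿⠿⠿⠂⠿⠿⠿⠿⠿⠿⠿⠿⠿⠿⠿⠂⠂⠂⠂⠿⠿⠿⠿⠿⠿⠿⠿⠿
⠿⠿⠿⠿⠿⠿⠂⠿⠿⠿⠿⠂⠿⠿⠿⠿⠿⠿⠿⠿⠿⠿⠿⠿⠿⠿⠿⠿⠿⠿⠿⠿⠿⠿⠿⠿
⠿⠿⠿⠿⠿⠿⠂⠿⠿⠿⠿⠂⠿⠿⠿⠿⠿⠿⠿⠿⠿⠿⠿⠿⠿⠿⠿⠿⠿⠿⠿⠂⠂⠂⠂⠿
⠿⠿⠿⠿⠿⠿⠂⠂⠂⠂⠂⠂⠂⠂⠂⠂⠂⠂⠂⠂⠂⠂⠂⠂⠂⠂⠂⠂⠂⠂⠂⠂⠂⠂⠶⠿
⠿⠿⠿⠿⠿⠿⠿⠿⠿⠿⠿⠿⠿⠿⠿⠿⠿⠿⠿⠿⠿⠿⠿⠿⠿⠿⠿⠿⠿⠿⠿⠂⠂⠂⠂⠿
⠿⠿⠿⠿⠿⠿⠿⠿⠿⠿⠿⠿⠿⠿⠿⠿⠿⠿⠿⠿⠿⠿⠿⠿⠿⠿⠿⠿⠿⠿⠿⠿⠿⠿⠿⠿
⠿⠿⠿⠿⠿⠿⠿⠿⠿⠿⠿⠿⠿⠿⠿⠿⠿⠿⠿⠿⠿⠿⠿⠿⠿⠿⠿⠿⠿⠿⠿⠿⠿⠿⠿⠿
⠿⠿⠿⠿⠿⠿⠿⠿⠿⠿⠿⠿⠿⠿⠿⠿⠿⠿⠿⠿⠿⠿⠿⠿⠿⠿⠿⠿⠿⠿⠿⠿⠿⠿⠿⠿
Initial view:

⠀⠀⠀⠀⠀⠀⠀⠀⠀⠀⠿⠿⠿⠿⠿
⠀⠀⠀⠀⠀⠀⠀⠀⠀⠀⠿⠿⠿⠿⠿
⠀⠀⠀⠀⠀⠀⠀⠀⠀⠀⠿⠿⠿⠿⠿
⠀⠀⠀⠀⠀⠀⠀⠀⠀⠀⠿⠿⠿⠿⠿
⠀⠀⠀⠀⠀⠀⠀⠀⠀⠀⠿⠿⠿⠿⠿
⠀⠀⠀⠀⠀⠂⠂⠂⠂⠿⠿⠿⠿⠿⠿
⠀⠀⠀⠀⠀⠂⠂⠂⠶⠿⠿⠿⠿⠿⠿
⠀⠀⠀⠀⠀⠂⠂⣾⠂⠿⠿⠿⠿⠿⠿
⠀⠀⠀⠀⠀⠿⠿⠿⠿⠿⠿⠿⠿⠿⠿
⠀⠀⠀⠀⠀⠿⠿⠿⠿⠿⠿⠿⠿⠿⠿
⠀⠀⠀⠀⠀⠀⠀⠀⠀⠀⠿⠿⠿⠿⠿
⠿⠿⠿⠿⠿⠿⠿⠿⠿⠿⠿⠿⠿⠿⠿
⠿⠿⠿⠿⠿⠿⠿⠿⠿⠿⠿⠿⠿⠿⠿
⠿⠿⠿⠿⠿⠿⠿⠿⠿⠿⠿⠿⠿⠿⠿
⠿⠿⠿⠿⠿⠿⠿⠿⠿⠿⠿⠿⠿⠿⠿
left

⠀⠀⠀⠀⠀⠀⠀⠀⠀⠀⠀⠿⠿⠿⠿
⠀⠀⠀⠀⠀⠀⠀⠀⠀⠀⠀⠿⠿⠿⠿
⠀⠀⠀⠀⠀⠀⠀⠀⠀⠀⠀⠿⠿⠿⠿
⠀⠀⠀⠀⠀⠀⠀⠀⠀⠀⠀⠿⠿⠿⠿
⠀⠀⠀⠀⠀⠀⠀⠀⠀⠀⠀⠿⠿⠿⠿
⠀⠀⠀⠀⠀⠿⠂⠂⠂⠂⠿⠿⠿⠿⠿
⠀⠀⠀⠀⠀⠂⠂⠂⠂⠶⠿⠿⠿⠿⠿
⠀⠀⠀⠀⠀⠿⠂⣾⠂⠂⠿⠿⠿⠿⠿
⠀⠀⠀⠀⠀⠿⠿⠿⠿⠿⠿⠿⠿⠿⠿
⠀⠀⠀⠀⠀⠿⠿⠿⠿⠿⠿⠿⠿⠿⠿
⠀⠀⠀⠀⠀⠀⠀⠀⠀⠀⠀⠿⠿⠿⠿
⠿⠿⠿⠿⠿⠿⠿⠿⠿⠿⠿⠿⠿⠿⠿
⠿⠿⠿⠿⠿⠿⠿⠿⠿⠿⠿⠿⠿⠿⠿
⠿⠿⠿⠿⠿⠿⠿⠿⠿⠿⠿⠿⠿⠿⠿
⠿⠿⠿⠿⠿⠿⠿⠿⠿⠿⠿⠿⠿⠿⠿

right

⠀⠀⠀⠀⠀⠀⠀⠀⠀⠀⠿⠿⠿⠿⠿
⠀⠀⠀⠀⠀⠀⠀⠀⠀⠀⠿⠿⠿⠿⠿
⠀⠀⠀⠀⠀⠀⠀⠀⠀⠀⠿⠿⠿⠿⠿
⠀⠀⠀⠀⠀⠀⠀⠀⠀⠀⠿⠿⠿⠿⠿
⠀⠀⠀⠀⠀⠀⠀⠀⠀⠀⠿⠿⠿⠿⠿
⠀⠀⠀⠀⠿⠂⠂⠂⠂⠿⠿⠿⠿⠿⠿
⠀⠀⠀⠀⠂⠂⠂⠂⠶⠿⠿⠿⠿⠿⠿
⠀⠀⠀⠀⠿⠂⠂⣾⠂⠿⠿⠿⠿⠿⠿
⠀⠀⠀⠀⠿⠿⠿⠿⠿⠿⠿⠿⠿⠿⠿
⠀⠀⠀⠀⠿⠿⠿⠿⠿⠿⠿⠿⠿⠿⠿
⠀⠀⠀⠀⠀⠀⠀⠀⠀⠀⠿⠿⠿⠿⠿
⠿⠿⠿⠿⠿⠿⠿⠿⠿⠿⠿⠿⠿⠿⠿
⠿⠿⠿⠿⠿⠿⠿⠿⠿⠿⠿⠿⠿⠿⠿
⠿⠿⠿⠿⠿⠿⠿⠿⠿⠿⠿⠿⠿⠿⠿
⠿⠿⠿⠿⠿⠿⠿⠿⠿⠿⠿⠿⠿⠿⠿

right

⠀⠀⠀⠀⠀⠀⠀⠀⠀⠿⠿⠿⠿⠿⠿
⠀⠀⠀⠀⠀⠀⠀⠀⠀⠿⠿⠿⠿⠿⠿
⠀⠀⠀⠀⠀⠀⠀⠀⠀⠿⠿⠿⠿⠿⠿
⠀⠀⠀⠀⠀⠀⠀⠀⠀⠿⠿⠿⠿⠿⠿
⠀⠀⠀⠀⠀⠀⠀⠀⠀⠿⠿⠿⠿⠿⠿
⠀⠀⠀⠿⠂⠂⠂⠂⠿⠿⠿⠿⠿⠿⠿
⠀⠀⠀⠂⠂⠂⠂⠶⠿⠿⠿⠿⠿⠿⠿
⠀⠀⠀⠿⠂⠂⠂⣾⠿⠿⠿⠿⠿⠿⠿
⠀⠀⠀⠿⠿⠿⠿⠿⠿⠿⠿⠿⠿⠿⠿
⠀⠀⠀⠿⠿⠿⠿⠿⠿⠿⠿⠿⠿⠿⠿
⠀⠀⠀⠀⠀⠀⠀⠀⠀⠿⠿⠿⠿⠿⠿
⠿⠿⠿⠿⠿⠿⠿⠿⠿⠿⠿⠿⠿⠿⠿
⠿⠿⠿⠿⠿⠿⠿⠿⠿⠿⠿⠿⠿⠿⠿
⠿⠿⠿⠿⠿⠿⠿⠿⠿⠿⠿⠿⠿⠿⠿
⠿⠿⠿⠿⠿⠿⠿⠿⠿⠿⠿⠿⠿⠿⠿

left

⠀⠀⠀⠀⠀⠀⠀⠀⠀⠀⠿⠿⠿⠿⠿
⠀⠀⠀⠀⠀⠀⠀⠀⠀⠀⠿⠿⠿⠿⠿
⠀⠀⠀⠀⠀⠀⠀⠀⠀⠀⠿⠿⠿⠿⠿
⠀⠀⠀⠀⠀⠀⠀⠀⠀⠀⠿⠿⠿⠿⠿
⠀⠀⠀⠀⠀⠀⠀⠀⠀⠀⠿⠿⠿⠿⠿
⠀⠀⠀⠀⠿⠂⠂⠂⠂⠿⠿⠿⠿⠿⠿
⠀⠀⠀⠀⠂⠂⠂⠂⠶⠿⠿⠿⠿⠿⠿
⠀⠀⠀⠀⠿⠂⠂⣾⠂⠿⠿⠿⠿⠿⠿
⠀⠀⠀⠀⠿⠿⠿⠿⠿⠿⠿⠿⠿⠿⠿
⠀⠀⠀⠀⠿⠿⠿⠿⠿⠿⠿⠿⠿⠿⠿
⠀⠀⠀⠀⠀⠀⠀⠀⠀⠀⠿⠿⠿⠿⠿
⠿⠿⠿⠿⠿⠿⠿⠿⠿⠿⠿⠿⠿⠿⠿
⠿⠿⠿⠿⠿⠿⠿⠿⠿⠿⠿⠿⠿⠿⠿
⠿⠿⠿⠿⠿⠿⠿⠿⠿⠿⠿⠿⠿⠿⠿
⠿⠿⠿⠿⠿⠿⠿⠿⠿⠿⠿⠿⠿⠿⠿

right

⠀⠀⠀⠀⠀⠀⠀⠀⠀⠿⠿⠿⠿⠿⠿
⠀⠀⠀⠀⠀⠀⠀⠀⠀⠿⠿⠿⠿⠿⠿
⠀⠀⠀⠀⠀⠀⠀⠀⠀⠿⠿⠿⠿⠿⠿
⠀⠀⠀⠀⠀⠀⠀⠀⠀⠿⠿⠿⠿⠿⠿
⠀⠀⠀⠀⠀⠀⠀⠀⠀⠿⠿⠿⠿⠿⠿
⠀⠀⠀⠿⠂⠂⠂⠂⠿⠿⠿⠿⠿⠿⠿
⠀⠀⠀⠂⠂⠂⠂⠶⠿⠿⠿⠿⠿⠿⠿
⠀⠀⠀⠿⠂⠂⠂⣾⠿⠿⠿⠿⠿⠿⠿
⠀⠀⠀⠿⠿⠿⠿⠿⠿⠿⠿⠿⠿⠿⠿
⠀⠀⠀⠿⠿⠿⠿⠿⠿⠿⠿⠿⠿⠿⠿
⠀⠀⠀⠀⠀⠀⠀⠀⠀⠿⠿⠿⠿⠿⠿
⠿⠿⠿⠿⠿⠿⠿⠿⠿⠿⠿⠿⠿⠿⠿
⠿⠿⠿⠿⠿⠿⠿⠿⠿⠿⠿⠿⠿⠿⠿
⠿⠿⠿⠿⠿⠿⠿⠿⠿⠿⠿⠿⠿⠿⠿
⠿⠿⠿⠿⠿⠿⠿⠿⠿⠿⠿⠿⠿⠿⠿

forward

⠀⠀⠀⠀⠀⠀⠀⠀⠀⠿⠿⠿⠿⠿⠿
⠀⠀⠀⠀⠀⠀⠀⠀⠀⠿⠿⠿⠿⠿⠿
⠀⠀⠀⠀⠀⠀⠀⠀⠀⠿⠿⠿⠿⠿⠿
⠀⠀⠀⠀⠀⠀⠀⠀⠀⠿⠿⠿⠿⠿⠿
⠀⠀⠀⠀⠀⠀⠀⠀⠀⠿⠿⠿⠿⠿⠿
⠀⠀⠀⠀⠀⠿⠿⠿⠿⠿⠿⠿⠿⠿⠿
⠀⠀⠀⠿⠂⠂⠂⠂⠿⠿⠿⠿⠿⠿⠿
⠀⠀⠀⠂⠂⠂⠂⣾⠿⠿⠿⠿⠿⠿⠿
⠀⠀⠀⠿⠂⠂⠂⠂⠿⠿⠿⠿⠿⠿⠿
⠀⠀⠀⠿⠿⠿⠿⠿⠿⠿⠿⠿⠿⠿⠿
⠀⠀⠀⠿⠿⠿⠿⠿⠿⠿⠿⠿⠿⠿⠿
⠀⠀⠀⠀⠀⠀⠀⠀⠀⠿⠿⠿⠿⠿⠿
⠿⠿⠿⠿⠿⠿⠿⠿⠿⠿⠿⠿⠿⠿⠿
⠿⠿⠿⠿⠿⠿⠿⠿⠿⠿⠿⠿⠿⠿⠿
⠿⠿⠿⠿⠿⠿⠿⠿⠿⠿⠿⠿⠿⠿⠿

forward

⠀⠀⠀⠀⠀⠀⠀⠀⠀⠿⠿⠿⠿⠿⠿
⠀⠀⠀⠀⠀⠀⠀⠀⠀⠿⠿⠿⠿⠿⠿
⠀⠀⠀⠀⠀⠀⠀⠀⠀⠿⠿⠿⠿⠿⠿
⠀⠀⠀⠀⠀⠀⠀⠀⠀⠿⠿⠿⠿⠿⠿
⠀⠀⠀⠀⠀⠀⠀⠀⠀⠿⠿⠿⠿⠿⠿
⠀⠀⠀⠀⠀⠿⠿⠿⠿⠿⠿⠿⠿⠿⠿
⠀⠀⠀⠀⠀⠿⠿⠿⠿⠿⠿⠿⠿⠿⠿
⠀⠀⠀⠿⠂⠂⠂⣾⠿⠿⠿⠿⠿⠿⠿
⠀⠀⠀⠂⠂⠂⠂⠶⠿⠿⠿⠿⠿⠿⠿
⠀⠀⠀⠿⠂⠂⠂⠂⠿⠿⠿⠿⠿⠿⠿
⠀⠀⠀⠿⠿⠿⠿⠿⠿⠿⠿⠿⠿⠿⠿
⠀⠀⠀⠿⠿⠿⠿⠿⠿⠿⠿⠿⠿⠿⠿
⠀⠀⠀⠀⠀⠀⠀⠀⠀⠿⠿⠿⠿⠿⠿
⠿⠿⠿⠿⠿⠿⠿⠿⠿⠿⠿⠿⠿⠿⠿
⠿⠿⠿⠿⠿⠿⠿⠿⠿⠿⠿⠿⠿⠿⠿

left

⠀⠀⠀⠀⠀⠀⠀⠀⠀⠀⠿⠿⠿⠿⠿
⠀⠀⠀⠀⠀⠀⠀⠀⠀⠀⠿⠿⠿⠿⠿
⠀⠀⠀⠀⠀⠀⠀⠀⠀⠀⠿⠿⠿⠿⠿
⠀⠀⠀⠀⠀⠀⠀⠀⠀⠀⠿⠿⠿⠿⠿
⠀⠀⠀⠀⠀⠀⠀⠀⠀⠀⠿⠿⠿⠿⠿
⠀⠀⠀⠀⠀⠿⠿⠿⠿⠿⠿⠿⠿⠿⠿
⠀⠀⠀⠀⠀⠿⠿⠿⠿⠿⠿⠿⠿⠿⠿
⠀⠀⠀⠀⠿⠂⠂⣾⠂⠿⠿⠿⠿⠿⠿
⠀⠀⠀⠀⠂⠂⠂⠂⠶⠿⠿⠿⠿⠿⠿
⠀⠀⠀⠀⠿⠂⠂⠂⠂⠿⠿⠿⠿⠿⠿
⠀⠀⠀⠀⠿⠿⠿⠿⠿⠿⠿⠿⠿⠿⠿
⠀⠀⠀⠀⠿⠿⠿⠿⠿⠿⠿⠿⠿⠿⠿
⠀⠀⠀⠀⠀⠀⠀⠀⠀⠀⠿⠿⠿⠿⠿
⠿⠿⠿⠿⠿⠿⠿⠿⠿⠿⠿⠿⠿⠿⠿
⠿⠿⠿⠿⠿⠿⠿⠿⠿⠿⠿⠿⠿⠿⠿

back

⠀⠀⠀⠀⠀⠀⠀⠀⠀⠀⠿⠿⠿⠿⠿
⠀⠀⠀⠀⠀⠀⠀⠀⠀⠀⠿⠿⠿⠿⠿
⠀⠀⠀⠀⠀⠀⠀⠀⠀⠀⠿⠿⠿⠿⠿
⠀⠀⠀⠀⠀⠀⠀⠀⠀⠀⠿⠿⠿⠿⠿
⠀⠀⠀⠀⠀⠿⠿⠿⠿⠿⠿⠿⠿⠿⠿
⠀⠀⠀⠀⠀⠿⠿⠿⠿⠿⠿⠿⠿⠿⠿
⠀⠀⠀⠀⠿⠂⠂⠂⠂⠿⠿⠿⠿⠿⠿
⠀⠀⠀⠀⠂⠂⠂⣾⠶⠿⠿⠿⠿⠿⠿
⠀⠀⠀⠀⠿⠂⠂⠂⠂⠿⠿⠿⠿⠿⠿
⠀⠀⠀⠀⠿⠿⠿⠿⠿⠿⠿⠿⠿⠿⠿
⠀⠀⠀⠀⠿⠿⠿⠿⠿⠿⠿⠿⠿⠿⠿
⠀⠀⠀⠀⠀⠀⠀⠀⠀⠀⠿⠿⠿⠿⠿
⠿⠿⠿⠿⠿⠿⠿⠿⠿⠿⠿⠿⠿⠿⠿
⠿⠿⠿⠿⠿⠿⠿⠿⠿⠿⠿⠿⠿⠿⠿
⠿⠿⠿⠿⠿⠿⠿⠿⠿⠿⠿⠿⠿⠿⠿

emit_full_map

⠀⠿⠿⠿⠿⠿
⠀⠿⠿⠿⠿⠿
⠿⠂⠂⠂⠂⠿
⠂⠂⠂⣾⠶⠿
⠿⠂⠂⠂⠂⠿
⠿⠿⠿⠿⠿⠿
⠿⠿⠿⠿⠿⠿

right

⠀⠀⠀⠀⠀⠀⠀⠀⠀⠿⠿⠿⠿⠿⠿
⠀⠀⠀⠀⠀⠀⠀⠀⠀⠿⠿⠿⠿⠿⠿
⠀⠀⠀⠀⠀⠀⠀⠀⠀⠿⠿⠿⠿⠿⠿
⠀⠀⠀⠀⠀⠀⠀⠀⠀⠿⠿⠿⠿⠿⠿
⠀⠀⠀⠀⠿⠿⠿⠿⠿⠿⠿⠿⠿⠿⠿
⠀⠀⠀⠀⠿⠿⠿⠿⠿⠿⠿⠿⠿⠿⠿
⠀⠀⠀⠿⠂⠂⠂⠂⠿⠿⠿⠿⠿⠿⠿
⠀⠀⠀⠂⠂⠂⠂⣾⠿⠿⠿⠿⠿⠿⠿
⠀⠀⠀⠿⠂⠂⠂⠂⠿⠿⠿⠿⠿⠿⠿
⠀⠀⠀⠿⠿⠿⠿⠿⠿⠿⠿⠿⠿⠿⠿
⠀⠀⠀⠿⠿⠿⠿⠿⠿⠿⠿⠿⠿⠿⠿
⠀⠀⠀⠀⠀⠀⠀⠀⠀⠿⠿⠿⠿⠿⠿
⠿⠿⠿⠿⠿⠿⠿⠿⠿⠿⠿⠿⠿⠿⠿
⠿⠿⠿⠿⠿⠿⠿⠿⠿⠿⠿⠿⠿⠿⠿
⠿⠿⠿⠿⠿⠿⠿⠿⠿⠿⠿⠿⠿⠿⠿

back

⠀⠀⠀⠀⠀⠀⠀⠀⠀⠿⠿⠿⠿⠿⠿
⠀⠀⠀⠀⠀⠀⠀⠀⠀⠿⠿⠿⠿⠿⠿
⠀⠀⠀⠀⠀⠀⠀⠀⠀⠿⠿⠿⠿⠿⠿
⠀⠀⠀⠀⠿⠿⠿⠿⠿⠿⠿⠿⠿⠿⠿
⠀⠀⠀⠀⠿⠿⠿⠿⠿⠿⠿⠿⠿⠿⠿
⠀⠀⠀⠿⠂⠂⠂⠂⠿⠿⠿⠿⠿⠿⠿
⠀⠀⠀⠂⠂⠂⠂⠶⠿⠿⠿⠿⠿⠿⠿
⠀⠀⠀⠿⠂⠂⠂⣾⠿⠿⠿⠿⠿⠿⠿
⠀⠀⠀⠿⠿⠿⠿⠿⠿⠿⠿⠿⠿⠿⠿
⠀⠀⠀⠿⠿⠿⠿⠿⠿⠿⠿⠿⠿⠿⠿
⠀⠀⠀⠀⠀⠀⠀⠀⠀⠿⠿⠿⠿⠿⠿
⠿⠿⠿⠿⠿⠿⠿⠿⠿⠿⠿⠿⠿⠿⠿
⠿⠿⠿⠿⠿⠿⠿⠿⠿⠿⠿⠿⠿⠿⠿
⠿⠿⠿⠿⠿⠿⠿⠿⠿⠿⠿⠿⠿⠿⠿
⠿⠿⠿⠿⠿⠿⠿⠿⠿⠿⠿⠿⠿⠿⠿

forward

⠀⠀⠀⠀⠀⠀⠀⠀⠀⠿⠿⠿⠿⠿⠿
⠀⠀⠀⠀⠀⠀⠀⠀⠀⠿⠿⠿⠿⠿⠿
⠀⠀⠀⠀⠀⠀⠀⠀⠀⠿⠿⠿⠿⠿⠿
⠀⠀⠀⠀⠀⠀⠀⠀⠀⠿⠿⠿⠿⠿⠿
⠀⠀⠀⠀⠿⠿⠿⠿⠿⠿⠿⠿⠿⠿⠿
⠀⠀⠀⠀⠿⠿⠿⠿⠿⠿⠿⠿⠿⠿⠿
⠀⠀⠀⠿⠂⠂⠂⠂⠿⠿⠿⠿⠿⠿⠿
⠀⠀⠀⠂⠂⠂⠂⣾⠿⠿⠿⠿⠿⠿⠿
⠀⠀⠀⠿⠂⠂⠂⠂⠿⠿⠿⠿⠿⠿⠿
⠀⠀⠀⠿⠿⠿⠿⠿⠿⠿⠿⠿⠿⠿⠿
⠀⠀⠀⠿⠿⠿⠿⠿⠿⠿⠿⠿⠿⠿⠿
⠀⠀⠀⠀⠀⠀⠀⠀⠀⠿⠿⠿⠿⠿⠿
⠿⠿⠿⠿⠿⠿⠿⠿⠿⠿⠿⠿⠿⠿⠿
⠿⠿⠿⠿⠿⠿⠿⠿⠿⠿⠿⠿⠿⠿⠿
⠿⠿⠿⠿⠿⠿⠿⠿⠿⠿⠿⠿⠿⠿⠿

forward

⠀⠀⠀⠀⠀⠀⠀⠀⠀⠿⠿⠿⠿⠿⠿
⠀⠀⠀⠀⠀⠀⠀⠀⠀⠿⠿⠿⠿⠿⠿
⠀⠀⠀⠀⠀⠀⠀⠀⠀⠿⠿⠿⠿⠿⠿
⠀⠀⠀⠀⠀⠀⠀⠀⠀⠿⠿⠿⠿⠿⠿
⠀⠀⠀⠀⠀⠀⠀⠀⠀⠿⠿⠿⠿⠿⠿
⠀⠀⠀⠀⠿⠿⠿⠿⠿⠿⠿⠿⠿⠿⠿
⠀⠀⠀⠀⠿⠿⠿⠿⠿⠿⠿⠿⠿⠿⠿
⠀⠀⠀⠿⠂⠂⠂⣾⠿⠿⠿⠿⠿⠿⠿
⠀⠀⠀⠂⠂⠂⠂⠶⠿⠿⠿⠿⠿⠿⠿
⠀⠀⠀⠿⠂⠂⠂⠂⠿⠿⠿⠿⠿⠿⠿
⠀⠀⠀⠿⠿⠿⠿⠿⠿⠿⠿⠿⠿⠿⠿
⠀⠀⠀⠿⠿⠿⠿⠿⠿⠿⠿⠿⠿⠿⠿
⠀⠀⠀⠀⠀⠀⠀⠀⠀⠿⠿⠿⠿⠿⠿
⠿⠿⠿⠿⠿⠿⠿⠿⠿⠿⠿⠿⠿⠿⠿
⠿⠿⠿⠿⠿⠿⠿⠿⠿⠿⠿⠿⠿⠿⠿


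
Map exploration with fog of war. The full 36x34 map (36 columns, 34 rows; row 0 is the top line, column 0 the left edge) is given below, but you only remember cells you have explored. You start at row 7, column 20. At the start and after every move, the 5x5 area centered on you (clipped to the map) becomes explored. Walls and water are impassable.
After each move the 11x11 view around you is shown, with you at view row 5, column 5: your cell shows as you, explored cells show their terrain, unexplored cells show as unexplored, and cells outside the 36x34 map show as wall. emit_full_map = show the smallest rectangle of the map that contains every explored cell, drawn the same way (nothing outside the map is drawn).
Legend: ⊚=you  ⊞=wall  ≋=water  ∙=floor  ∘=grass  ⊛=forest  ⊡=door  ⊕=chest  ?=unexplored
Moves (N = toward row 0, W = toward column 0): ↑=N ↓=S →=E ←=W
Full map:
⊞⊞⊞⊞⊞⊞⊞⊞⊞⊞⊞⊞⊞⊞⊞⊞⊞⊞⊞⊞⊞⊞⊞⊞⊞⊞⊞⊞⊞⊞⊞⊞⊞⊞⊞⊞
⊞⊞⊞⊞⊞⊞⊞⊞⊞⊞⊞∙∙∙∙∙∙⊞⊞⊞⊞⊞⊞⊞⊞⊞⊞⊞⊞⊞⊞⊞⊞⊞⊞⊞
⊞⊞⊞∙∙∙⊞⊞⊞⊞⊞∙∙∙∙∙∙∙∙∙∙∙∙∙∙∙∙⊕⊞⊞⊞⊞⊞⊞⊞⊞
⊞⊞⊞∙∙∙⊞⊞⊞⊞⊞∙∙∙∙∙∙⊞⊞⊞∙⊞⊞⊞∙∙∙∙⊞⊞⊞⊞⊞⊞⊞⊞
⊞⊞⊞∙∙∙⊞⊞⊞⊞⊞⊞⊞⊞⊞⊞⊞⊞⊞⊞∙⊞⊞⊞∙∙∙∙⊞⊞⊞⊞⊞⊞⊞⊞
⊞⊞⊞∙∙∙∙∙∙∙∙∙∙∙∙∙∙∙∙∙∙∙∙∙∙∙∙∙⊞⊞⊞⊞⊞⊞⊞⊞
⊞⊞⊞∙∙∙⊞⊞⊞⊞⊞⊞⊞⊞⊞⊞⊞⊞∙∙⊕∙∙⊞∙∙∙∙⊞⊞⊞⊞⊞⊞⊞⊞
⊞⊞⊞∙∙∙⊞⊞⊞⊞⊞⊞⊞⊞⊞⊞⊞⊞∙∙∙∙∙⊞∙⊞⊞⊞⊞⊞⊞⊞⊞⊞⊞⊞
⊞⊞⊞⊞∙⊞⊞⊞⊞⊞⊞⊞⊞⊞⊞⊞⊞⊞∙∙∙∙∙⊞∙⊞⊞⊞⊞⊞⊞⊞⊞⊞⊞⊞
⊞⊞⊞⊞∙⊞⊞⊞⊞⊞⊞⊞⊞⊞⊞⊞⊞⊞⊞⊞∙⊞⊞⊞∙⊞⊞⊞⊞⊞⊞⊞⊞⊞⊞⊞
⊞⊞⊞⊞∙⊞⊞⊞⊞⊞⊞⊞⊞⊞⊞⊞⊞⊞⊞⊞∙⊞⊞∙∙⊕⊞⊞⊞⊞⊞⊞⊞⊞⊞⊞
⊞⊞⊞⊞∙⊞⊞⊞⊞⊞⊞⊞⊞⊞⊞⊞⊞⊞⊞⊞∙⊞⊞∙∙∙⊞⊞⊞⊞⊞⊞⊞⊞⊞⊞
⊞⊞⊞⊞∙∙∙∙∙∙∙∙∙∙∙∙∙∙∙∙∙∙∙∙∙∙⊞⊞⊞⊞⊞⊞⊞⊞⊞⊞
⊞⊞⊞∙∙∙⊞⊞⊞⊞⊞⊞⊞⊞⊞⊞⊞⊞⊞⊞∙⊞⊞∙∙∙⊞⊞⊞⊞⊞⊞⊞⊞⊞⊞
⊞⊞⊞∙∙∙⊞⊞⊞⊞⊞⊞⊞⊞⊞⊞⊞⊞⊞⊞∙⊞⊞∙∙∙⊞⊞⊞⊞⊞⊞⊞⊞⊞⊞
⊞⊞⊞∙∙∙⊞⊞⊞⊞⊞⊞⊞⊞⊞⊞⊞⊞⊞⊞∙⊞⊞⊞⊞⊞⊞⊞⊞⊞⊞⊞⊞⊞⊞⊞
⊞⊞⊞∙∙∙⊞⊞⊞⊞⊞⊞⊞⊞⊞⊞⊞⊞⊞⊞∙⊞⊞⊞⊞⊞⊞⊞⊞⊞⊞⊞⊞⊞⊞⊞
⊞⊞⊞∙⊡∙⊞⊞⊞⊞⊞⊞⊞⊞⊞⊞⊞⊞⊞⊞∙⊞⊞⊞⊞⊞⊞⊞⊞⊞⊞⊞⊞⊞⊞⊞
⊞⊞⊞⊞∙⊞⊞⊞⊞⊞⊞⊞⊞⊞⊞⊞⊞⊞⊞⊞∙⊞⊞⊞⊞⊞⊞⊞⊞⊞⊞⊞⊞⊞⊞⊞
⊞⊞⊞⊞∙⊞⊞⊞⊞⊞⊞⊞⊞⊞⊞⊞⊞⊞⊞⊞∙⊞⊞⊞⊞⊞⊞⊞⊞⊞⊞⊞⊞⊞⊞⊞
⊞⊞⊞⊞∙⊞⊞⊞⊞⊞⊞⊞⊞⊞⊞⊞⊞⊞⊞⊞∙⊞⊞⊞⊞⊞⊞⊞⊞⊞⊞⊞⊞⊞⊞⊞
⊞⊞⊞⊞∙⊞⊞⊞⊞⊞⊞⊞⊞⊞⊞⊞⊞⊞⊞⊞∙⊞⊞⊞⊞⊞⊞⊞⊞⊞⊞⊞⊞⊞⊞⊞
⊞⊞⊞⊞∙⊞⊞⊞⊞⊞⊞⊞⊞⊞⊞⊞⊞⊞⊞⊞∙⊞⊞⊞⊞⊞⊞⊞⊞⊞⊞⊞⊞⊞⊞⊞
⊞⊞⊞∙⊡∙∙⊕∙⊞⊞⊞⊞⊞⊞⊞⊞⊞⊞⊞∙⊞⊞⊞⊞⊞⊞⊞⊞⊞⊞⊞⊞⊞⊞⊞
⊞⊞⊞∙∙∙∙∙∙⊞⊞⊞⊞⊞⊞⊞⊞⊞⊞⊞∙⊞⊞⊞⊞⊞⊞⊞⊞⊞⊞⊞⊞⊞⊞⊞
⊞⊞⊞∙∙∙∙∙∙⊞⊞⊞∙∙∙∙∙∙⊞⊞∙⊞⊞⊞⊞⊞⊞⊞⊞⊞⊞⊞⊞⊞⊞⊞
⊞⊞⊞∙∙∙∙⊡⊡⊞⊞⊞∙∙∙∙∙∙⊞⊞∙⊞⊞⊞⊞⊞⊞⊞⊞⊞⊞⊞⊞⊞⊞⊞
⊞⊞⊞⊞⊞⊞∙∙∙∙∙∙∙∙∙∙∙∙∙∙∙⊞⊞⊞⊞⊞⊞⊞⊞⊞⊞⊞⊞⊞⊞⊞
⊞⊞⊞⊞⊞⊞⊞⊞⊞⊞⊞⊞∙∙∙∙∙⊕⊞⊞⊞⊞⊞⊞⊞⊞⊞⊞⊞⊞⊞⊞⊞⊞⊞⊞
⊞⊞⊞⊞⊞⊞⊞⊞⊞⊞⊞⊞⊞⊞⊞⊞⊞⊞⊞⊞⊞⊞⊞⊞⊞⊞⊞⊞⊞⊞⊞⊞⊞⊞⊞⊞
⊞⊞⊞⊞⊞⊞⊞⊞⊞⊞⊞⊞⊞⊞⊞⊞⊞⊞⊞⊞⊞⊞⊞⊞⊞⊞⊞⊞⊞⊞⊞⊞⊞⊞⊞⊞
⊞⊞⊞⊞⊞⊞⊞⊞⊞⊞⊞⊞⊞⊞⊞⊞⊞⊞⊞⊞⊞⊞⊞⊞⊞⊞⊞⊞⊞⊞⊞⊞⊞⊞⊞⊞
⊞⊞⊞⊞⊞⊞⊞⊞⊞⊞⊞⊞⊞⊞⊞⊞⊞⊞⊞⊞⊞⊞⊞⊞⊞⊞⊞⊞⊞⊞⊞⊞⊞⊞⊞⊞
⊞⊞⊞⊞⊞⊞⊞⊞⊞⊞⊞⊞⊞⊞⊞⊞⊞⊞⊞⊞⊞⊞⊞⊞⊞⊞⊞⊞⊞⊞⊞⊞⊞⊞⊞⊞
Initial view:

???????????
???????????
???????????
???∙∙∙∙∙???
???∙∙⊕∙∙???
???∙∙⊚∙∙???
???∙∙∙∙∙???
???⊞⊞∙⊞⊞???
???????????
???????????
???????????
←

???????????
???????????
???????????
???∙∙∙∙∙∙??
???⊞∙∙⊕∙∙??
???⊞∙⊚∙∙∙??
???⊞∙∙∙∙∙??
???⊞⊞⊞∙⊞⊞??
???????????
???????????
???????????

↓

???????????
???????????
???∙∙∙∙∙∙??
???⊞∙∙⊕∙∙??
???⊞∙∙∙∙∙??
???⊞∙⊚∙∙∙??
???⊞⊞⊞∙⊞⊞??
???⊞⊞⊞∙⊞???
???????????
???????????
???????????

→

???????????
???????????
??∙∙∙∙∙∙???
??⊞∙∙⊕∙∙???
??⊞∙∙∙∙∙???
??⊞∙∙⊚∙∙???
??⊞⊞⊞∙⊞⊞???
??⊞⊞⊞∙⊞⊞???
???????????
???????????
???????????

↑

???????????
???????????
???????????
??∙∙∙∙∙∙???
??⊞∙∙⊕∙∙???
??⊞∙∙⊚∙∙???
??⊞∙∙∙∙∙???
??⊞⊞⊞∙⊞⊞???
??⊞⊞⊞∙⊞⊞???
???????????
???????????

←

???????????
???????????
???????????
???∙∙∙∙∙∙??
???⊞∙∙⊕∙∙??
???⊞∙⊚∙∙∙??
???⊞∙∙∙∙∙??
???⊞⊞⊞∙⊞⊞??
???⊞⊞⊞∙⊞⊞??
???????????
???????????

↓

???????????
???????????
???∙∙∙∙∙∙??
???⊞∙∙⊕∙∙??
???⊞∙∙∙∙∙??
???⊞∙⊚∙∙∙??
???⊞⊞⊞∙⊞⊞??
???⊞⊞⊞∙⊞⊞??
???????????
???????????
???????????

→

???????????
???????????
??∙∙∙∙∙∙???
??⊞∙∙⊕∙∙???
??⊞∙∙∙∙∙???
??⊞∙∙⊚∙∙???
??⊞⊞⊞∙⊞⊞???
??⊞⊞⊞∙⊞⊞???
???????????
???????????
???????????

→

???????????
???????????
?∙∙∙∙∙∙????
?⊞∙∙⊕∙∙⊞???
?⊞∙∙∙∙∙⊞???
?⊞∙∙∙⊚∙⊞???
?⊞⊞⊞∙⊞⊞⊞???
?⊞⊞⊞∙⊞⊞∙???
???????????
???????????
???????????

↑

???????????
???????????
???????????
?∙∙∙∙∙∙∙???
?⊞∙∙⊕∙∙⊞???
?⊞∙∙∙⊚∙⊞???
?⊞∙∙∙∙∙⊞???
?⊞⊞⊞∙⊞⊞⊞???
?⊞⊞⊞∙⊞⊞∙???
???????????
???????????

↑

???????????
???????????
???????????
???⊞∙⊞⊞⊞???
?∙∙∙∙∙∙∙???
?⊞∙∙⊕⊚∙⊞???
?⊞∙∙∙∙∙⊞???
?⊞∙∙∙∙∙⊞???
?⊞⊞⊞∙⊞⊞⊞???
?⊞⊞⊞∙⊞⊞∙???
???????????

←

???????????
???????????
???????????
???⊞⊞∙⊞⊞⊞??
??∙∙∙∙∙∙∙??
??⊞∙∙⊚∙∙⊞??
??⊞∙∙∙∙∙⊞??
??⊞∙∙∙∙∙⊞??
??⊞⊞⊞∙⊞⊞⊞??
??⊞⊞⊞∙⊞⊞∙??
???????????

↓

???????????
???????????
???⊞⊞∙⊞⊞⊞??
??∙∙∙∙∙∙∙??
??⊞∙∙⊕∙∙⊞??
??⊞∙∙⊚∙∙⊞??
??⊞∙∙∙∙∙⊞??
??⊞⊞⊞∙⊞⊞⊞??
??⊞⊞⊞∙⊞⊞∙??
???????????
???????????

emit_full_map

?⊞⊞∙⊞⊞⊞
∙∙∙∙∙∙∙
⊞∙∙⊕∙∙⊞
⊞∙∙⊚∙∙⊞
⊞∙∙∙∙∙⊞
⊞⊞⊞∙⊞⊞⊞
⊞⊞⊞∙⊞⊞∙

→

???????????
???????????
??⊞⊞∙⊞⊞⊞???
?∙∙∙∙∙∙∙???
?⊞∙∙⊕∙∙⊞???
?⊞∙∙∙⊚∙⊞???
?⊞∙∙∙∙∙⊞???
?⊞⊞⊞∙⊞⊞⊞???
?⊞⊞⊞∙⊞⊞∙???
???????????
???????????

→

???????????
???????????
?⊞⊞∙⊞⊞⊞????
∙∙∙∙∙∙∙∙???
⊞∙∙⊕∙∙⊞∙???
⊞∙∙∙∙⊚⊞∙???
⊞∙∙∙∙∙⊞∙???
⊞⊞⊞∙⊞⊞⊞∙???
⊞⊞⊞∙⊞⊞∙????
???????????
???????????

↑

???????????
???????????
???????????
?⊞⊞∙⊞⊞⊞∙???
∙∙∙∙∙∙∙∙???
⊞∙∙⊕∙⊚⊞∙???
⊞∙∙∙∙∙⊞∙???
⊞∙∙∙∙∙⊞∙???
⊞⊞⊞∙⊞⊞⊞∙???
⊞⊞⊞∙⊞⊞∙????
???????????

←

???????????
???????????
???????????
??⊞⊞∙⊞⊞⊞∙??
?∙∙∙∙∙∙∙∙??
?⊞∙∙⊕⊚∙⊞∙??
?⊞∙∙∙∙∙⊞∙??
?⊞∙∙∙∙∙⊞∙??
?⊞⊞⊞∙⊞⊞⊞∙??
?⊞⊞⊞∙⊞⊞∙???
???????????

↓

???????????
???????????
??⊞⊞∙⊞⊞⊞∙??
?∙∙∙∙∙∙∙∙??
?⊞∙∙⊕∙∙⊞∙??
?⊞∙∙∙⊚∙⊞∙??
?⊞∙∙∙∙∙⊞∙??
?⊞⊞⊞∙⊞⊞⊞∙??
?⊞⊞⊞∙⊞⊞∙???
???????????
???????????

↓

???????????
??⊞⊞∙⊞⊞⊞∙??
?∙∙∙∙∙∙∙∙??
?⊞∙∙⊕∙∙⊞∙??
?⊞∙∙∙∙∙⊞∙??
?⊞∙∙∙⊚∙⊞∙??
?⊞⊞⊞∙⊞⊞⊞∙??
?⊞⊞⊞∙⊞⊞∙???
???????????
???????????
???????????

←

???????????
???⊞⊞∙⊞⊞⊞∙?
??∙∙∙∙∙∙∙∙?
??⊞∙∙⊕∙∙⊞∙?
??⊞∙∙∙∙∙⊞∙?
??⊞∙∙⊚∙∙⊞∙?
??⊞⊞⊞∙⊞⊞⊞∙?
??⊞⊞⊞∙⊞⊞∙??
???????????
???????????
???????????

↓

???⊞⊞∙⊞⊞⊞∙?
??∙∙∙∙∙∙∙∙?
??⊞∙∙⊕∙∙⊞∙?
??⊞∙∙∙∙∙⊞∙?
??⊞∙∙∙∙∙⊞∙?
??⊞⊞⊞⊚⊞⊞⊞∙?
??⊞⊞⊞∙⊞⊞∙??
???⊞⊞∙⊞⊞???
???????????
???????????
???????????

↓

??∙∙∙∙∙∙∙∙?
??⊞∙∙⊕∙∙⊞∙?
??⊞∙∙∙∙∙⊞∙?
??⊞∙∙∙∙∙⊞∙?
??⊞⊞⊞∙⊞⊞⊞∙?
??⊞⊞⊞⊚⊞⊞∙??
???⊞⊞∙⊞⊞???
???∙∙∙∙∙???
???????????
???????????
???????????

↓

??⊞∙∙⊕∙∙⊞∙?
??⊞∙∙∙∙∙⊞∙?
??⊞∙∙∙∙∙⊞∙?
??⊞⊞⊞∙⊞⊞⊞∙?
??⊞⊞⊞∙⊞⊞∙??
???⊞⊞⊚⊞⊞???
???∙∙∙∙∙???
???⊞⊞∙⊞⊞???
???????????
???????????
???????????

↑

??∙∙∙∙∙∙∙∙?
??⊞∙∙⊕∙∙⊞∙?
??⊞∙∙∙∙∙⊞∙?
??⊞∙∙∙∙∙⊞∙?
??⊞⊞⊞∙⊞⊞⊞∙?
??⊞⊞⊞⊚⊞⊞∙??
???⊞⊞∙⊞⊞???
???∙∙∙∙∙???
???⊞⊞∙⊞⊞???
???????????
???????????

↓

??⊞∙∙⊕∙∙⊞∙?
??⊞∙∙∙∙∙⊞∙?
??⊞∙∙∙∙∙⊞∙?
??⊞⊞⊞∙⊞⊞⊞∙?
??⊞⊞⊞∙⊞⊞∙??
???⊞⊞⊚⊞⊞???
???∙∙∙∙∙???
???⊞⊞∙⊞⊞???
???????????
???????????
???????????

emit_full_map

?⊞⊞∙⊞⊞⊞∙
∙∙∙∙∙∙∙∙
⊞∙∙⊕∙∙⊞∙
⊞∙∙∙∙∙⊞∙
⊞∙∙∙∙∙⊞∙
⊞⊞⊞∙⊞⊞⊞∙
⊞⊞⊞∙⊞⊞∙?
?⊞⊞⊚⊞⊞??
?∙∙∙∙∙??
?⊞⊞∙⊞⊞??

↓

??⊞∙∙∙∙∙⊞∙?
??⊞∙∙∙∙∙⊞∙?
??⊞⊞⊞∙⊞⊞⊞∙?
??⊞⊞⊞∙⊞⊞∙??
???⊞⊞∙⊞⊞???
???∙∙⊚∙∙???
???⊞⊞∙⊞⊞???
???⊞⊞∙⊞⊞???
???????????
???????????
???????????

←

???⊞∙∙∙∙∙⊞∙
???⊞∙∙∙∙∙⊞∙
???⊞⊞⊞∙⊞⊞⊞∙
???⊞⊞⊞∙⊞⊞∙?
???⊞⊞⊞∙⊞⊞??
???∙∙⊚∙∙∙??
???⊞⊞⊞∙⊞⊞??
???⊞⊞⊞∙⊞⊞??
???????????
???????????
???????????

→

??⊞∙∙∙∙∙⊞∙?
??⊞∙∙∙∙∙⊞∙?
??⊞⊞⊞∙⊞⊞⊞∙?
??⊞⊞⊞∙⊞⊞∙??
??⊞⊞⊞∙⊞⊞???
??∙∙∙⊚∙∙???
??⊞⊞⊞∙⊞⊞???
??⊞⊞⊞∙⊞⊞???
???????????
???????????
???????????

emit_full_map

?⊞⊞∙⊞⊞⊞∙
∙∙∙∙∙∙∙∙
⊞∙∙⊕∙∙⊞∙
⊞∙∙∙∙∙⊞∙
⊞∙∙∙∙∙⊞∙
⊞⊞⊞∙⊞⊞⊞∙
⊞⊞⊞∙⊞⊞∙?
⊞⊞⊞∙⊞⊞??
∙∙∙⊚∙∙??
⊞⊞⊞∙⊞⊞??
⊞⊞⊞∙⊞⊞??
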